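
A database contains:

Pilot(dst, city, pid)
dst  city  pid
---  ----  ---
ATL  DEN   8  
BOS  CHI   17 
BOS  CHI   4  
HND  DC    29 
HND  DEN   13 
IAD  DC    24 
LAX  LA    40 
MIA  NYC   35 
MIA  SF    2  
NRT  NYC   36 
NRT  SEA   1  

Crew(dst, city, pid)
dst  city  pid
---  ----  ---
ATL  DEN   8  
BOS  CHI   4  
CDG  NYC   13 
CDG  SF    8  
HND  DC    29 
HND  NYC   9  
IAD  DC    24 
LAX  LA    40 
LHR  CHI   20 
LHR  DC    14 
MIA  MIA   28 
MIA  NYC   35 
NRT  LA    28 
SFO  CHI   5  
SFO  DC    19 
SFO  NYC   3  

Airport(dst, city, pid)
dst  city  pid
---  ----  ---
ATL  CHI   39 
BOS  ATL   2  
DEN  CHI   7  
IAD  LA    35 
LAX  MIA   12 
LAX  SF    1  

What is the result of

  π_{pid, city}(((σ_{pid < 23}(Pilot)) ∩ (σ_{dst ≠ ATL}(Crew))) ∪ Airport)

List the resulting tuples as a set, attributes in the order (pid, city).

{(1, SF), (12, MIA), (2, ATL), (35, LA), (39, CHI), (4, CHI), (7, CHI)}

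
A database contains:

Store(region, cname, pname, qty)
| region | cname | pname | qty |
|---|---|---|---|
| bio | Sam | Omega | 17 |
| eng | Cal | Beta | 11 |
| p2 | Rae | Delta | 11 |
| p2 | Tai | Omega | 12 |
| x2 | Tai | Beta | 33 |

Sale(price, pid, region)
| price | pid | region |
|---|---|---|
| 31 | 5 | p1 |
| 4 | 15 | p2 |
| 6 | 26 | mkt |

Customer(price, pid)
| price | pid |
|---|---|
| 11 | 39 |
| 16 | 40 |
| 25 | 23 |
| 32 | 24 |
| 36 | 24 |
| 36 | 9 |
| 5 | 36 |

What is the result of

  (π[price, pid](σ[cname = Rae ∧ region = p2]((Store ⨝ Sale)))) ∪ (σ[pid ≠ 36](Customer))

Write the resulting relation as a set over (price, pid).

{(11, 39), (16, 40), (25, 23), (32, 24), (36, 24), (36, 9), (4, 15)}

Store ⋈ Sale (natural join on region): {(p2, Rae, Delta, 11, 4, 15), (p2, Tai, Omega, 12, 4, 15)}
Filtering on cname = Rae ∧ region = p2 leaves {(p2, Rae, Delta, 11, 4, 15)}.
Keep only column(s) price, pid: {(4, 15)}
Filtering on pid ≠ 36 leaves {(11, 39), (16, 40), (25, 23), (32, 24), (36, 24), (36, 9)}.
Taking the union: {(11, 39), (16, 40), (25, 23), (32, 24), (36, 24), (36, 9), (4, 15)}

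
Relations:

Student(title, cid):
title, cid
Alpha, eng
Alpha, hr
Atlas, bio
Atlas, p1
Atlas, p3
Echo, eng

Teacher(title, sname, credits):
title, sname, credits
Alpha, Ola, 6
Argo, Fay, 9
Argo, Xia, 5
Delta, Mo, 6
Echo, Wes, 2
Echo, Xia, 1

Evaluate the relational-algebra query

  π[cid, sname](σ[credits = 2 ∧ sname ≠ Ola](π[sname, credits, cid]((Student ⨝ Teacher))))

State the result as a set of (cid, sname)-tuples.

{(eng, Wes)}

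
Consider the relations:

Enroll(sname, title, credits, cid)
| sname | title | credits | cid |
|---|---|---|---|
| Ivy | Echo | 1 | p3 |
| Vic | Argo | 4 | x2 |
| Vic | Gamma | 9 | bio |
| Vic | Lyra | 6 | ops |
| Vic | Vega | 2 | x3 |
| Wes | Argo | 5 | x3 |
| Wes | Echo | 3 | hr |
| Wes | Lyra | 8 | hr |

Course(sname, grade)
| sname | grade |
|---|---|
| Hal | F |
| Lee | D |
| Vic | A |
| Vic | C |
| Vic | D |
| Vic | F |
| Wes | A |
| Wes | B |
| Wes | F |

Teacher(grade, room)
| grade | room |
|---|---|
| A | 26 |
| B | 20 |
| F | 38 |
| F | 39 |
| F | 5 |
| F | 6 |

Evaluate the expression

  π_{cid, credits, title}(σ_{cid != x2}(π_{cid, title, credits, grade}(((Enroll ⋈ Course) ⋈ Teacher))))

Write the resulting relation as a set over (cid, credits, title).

{(bio, 9, Gamma), (hr, 3, Echo), (hr, 8, Lyra), (ops, 6, Lyra), (x3, 2, Vega), (x3, 5, Argo)}

Natural join on sname: {(Vic, Argo, 4, x2, A), (Vic, Argo, 4, x2, C), (Vic, Argo, 4, x2, D), (Vic, Argo, 4, x2, F), (Vic, Gamma, 9, bio, A), (Vic, Gamma, 9, bio, C), (Vic, Gamma, 9, bio, D), (Vic, Gamma, 9, bio, F), (Vic, Lyra, 6, ops, A), (Vic, Lyra, 6, ops, C), (Vic, Lyra, 6, ops, D), (Vic, Lyra, 6, ops, F), (Vic, Vega, 2, x3, A), (Vic, Vega, 2, x3, C), (Vic, Vega, 2, x3, D), (Vic, Vega, 2, x3, F), (Wes, Argo, 5, x3, A), (Wes, Argo, 5, x3, B), (Wes, Argo, 5, x3, F), (Wes, Echo, 3, hr, A), (Wes, Echo, 3, hr, B), (Wes, Echo, 3, hr, F), (Wes, Lyra, 8, hr, A), (Wes, Lyra, 8, hr, B), (Wes, Lyra, 8, hr, F)}
Natural join on grade: {(Vic, Argo, 4, x2, A, 26), (Vic, Argo, 4, x2, F, 38), (Vic, Argo, 4, x2, F, 39), (Vic, Argo, 4, x2, F, 5), (Vic, Argo, 4, x2, F, 6), (Vic, Gamma, 9, bio, A, 26), (Vic, Gamma, 9, bio, F, 38), (Vic, Gamma, 9, bio, F, 39), (Vic, Gamma, 9, bio, F, 5), (Vic, Gamma, 9, bio, F, 6), (Vic, Lyra, 6, ops, A, 26), (Vic, Lyra, 6, ops, F, 38), (Vic, Lyra, 6, ops, F, 39), (Vic, Lyra, 6, ops, F, 5), (Vic, Lyra, 6, ops, F, 6), (Vic, Vega, 2, x3, A, 26), (Vic, Vega, 2, x3, F, 38), (Vic, Vega, 2, x3, F, 39), (Vic, Vega, 2, x3, F, 5), (Vic, Vega, 2, x3, F, 6), (Wes, Argo, 5, x3, A, 26), (Wes, Argo, 5, x3, B, 20), (Wes, Argo, 5, x3, F, 38), (Wes, Argo, 5, x3, F, 39), (Wes, Argo, 5, x3, F, 5), (Wes, Argo, 5, x3, F, 6), (Wes, Echo, 3, hr, A, 26), (Wes, Echo, 3, hr, B, 20), (Wes, Echo, 3, hr, F, 38), (Wes, Echo, 3, hr, F, 39), (Wes, Echo, 3, hr, F, 5), (Wes, Echo, 3, hr, F, 6), (Wes, Lyra, 8, hr, A, 26), (Wes, Lyra, 8, hr, B, 20), (Wes, Lyra, 8, hr, F, 38), (Wes, Lyra, 8, hr, F, 39), (Wes, Lyra, 8, hr, F, 5), (Wes, Lyra, 8, hr, F, 6)}
π_{cid, title, credits, grade} gives {(bio, Gamma, 9, A), (bio, Gamma, 9, F), (hr, Echo, 3, A), (hr, Echo, 3, B), (hr, Echo, 3, F), (hr, Lyra, 8, A), (hr, Lyra, 8, B), (hr, Lyra, 8, F), (ops, Lyra, 6, A), (ops, Lyra, 6, F), (x2, Argo, 4, A), (x2, Argo, 4, F), (x3, Argo, 5, A), (x3, Argo, 5, B), (x3, Argo, 5, F), (x3, Vega, 2, A), (x3, Vega, 2, F)} (21 duplicate(s) eliminated).
Selection cid != x2: {(bio, Gamma, 9, A), (bio, Gamma, 9, F), (hr, Echo, 3, A), (hr, Echo, 3, B), (hr, Echo, 3, F), (hr, Lyra, 8, A), (hr, Lyra, 8, B), (hr, Lyra, 8, F), (ops, Lyra, 6, A), (ops, Lyra, 6, F), (x3, Argo, 5, A), (x3, Argo, 5, B), (x3, Argo, 5, F), (x3, Vega, 2, A), (x3, Vega, 2, F)}
π_{cid, credits, title} gives {(bio, 9, Gamma), (hr, 3, Echo), (hr, 8, Lyra), (ops, 6, Lyra), (x3, 2, Vega), (x3, 5, Argo)} (9 duplicate(s) eliminated).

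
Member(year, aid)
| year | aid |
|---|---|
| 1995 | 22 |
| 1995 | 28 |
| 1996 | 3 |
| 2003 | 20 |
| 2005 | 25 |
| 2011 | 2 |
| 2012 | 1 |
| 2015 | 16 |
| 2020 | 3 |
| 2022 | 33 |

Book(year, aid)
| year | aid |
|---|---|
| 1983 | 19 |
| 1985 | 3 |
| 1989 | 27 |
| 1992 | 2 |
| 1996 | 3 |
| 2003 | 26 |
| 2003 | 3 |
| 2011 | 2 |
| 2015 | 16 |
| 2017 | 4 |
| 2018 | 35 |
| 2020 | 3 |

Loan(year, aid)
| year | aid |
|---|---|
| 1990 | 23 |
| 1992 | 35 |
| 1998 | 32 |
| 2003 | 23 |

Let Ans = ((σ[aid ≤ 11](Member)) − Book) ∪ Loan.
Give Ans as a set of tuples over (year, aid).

Filtering on aid ≤ 11 leaves {(1996, 3), (2011, 2), (2012, 1), (2020, 3)}.
Set difference of the two operands is {(2012, 1)}.
Set union of the two operands is {(1990, 23), (1992, 35), (1998, 32), (2003, 23), (2012, 1)}.

{(1990, 23), (1992, 35), (1998, 32), (2003, 23), (2012, 1)}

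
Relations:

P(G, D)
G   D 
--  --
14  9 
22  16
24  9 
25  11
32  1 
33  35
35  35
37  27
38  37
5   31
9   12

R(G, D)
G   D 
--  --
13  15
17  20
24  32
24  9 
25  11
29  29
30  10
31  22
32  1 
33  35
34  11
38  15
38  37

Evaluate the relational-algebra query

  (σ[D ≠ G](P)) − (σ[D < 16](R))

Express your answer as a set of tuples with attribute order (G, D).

Selection D ≠ G: {(14, 9), (22, 16), (24, 9), (25, 11), (32, 1), (33, 35), (37, 27), (38, 37), (5, 31), (9, 12)}
Selection D < 16: {(13, 15), (24, 9), (25, 11), (30, 10), (32, 1), (34, 11), (38, 15)}
Set difference of the two operands is {(14, 9), (22, 16), (33, 35), (37, 27), (38, 37), (5, 31), (9, 12)}.

{(14, 9), (22, 16), (33, 35), (37, 27), (38, 37), (5, 31), (9, 12)}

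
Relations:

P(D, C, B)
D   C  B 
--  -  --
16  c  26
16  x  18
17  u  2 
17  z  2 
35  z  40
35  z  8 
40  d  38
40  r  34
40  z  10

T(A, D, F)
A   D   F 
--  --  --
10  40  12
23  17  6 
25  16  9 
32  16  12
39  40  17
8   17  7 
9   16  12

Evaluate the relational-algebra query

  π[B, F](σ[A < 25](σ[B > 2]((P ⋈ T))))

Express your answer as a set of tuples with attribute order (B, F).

{(10, 12), (18, 12), (26, 12), (34, 12), (38, 12)}

Joining P and T on D yields {(16, c, 26, 25, 9), (16, c, 26, 32, 12), (16, c, 26, 9, 12), (16, x, 18, 25, 9), (16, x, 18, 32, 12), (16, x, 18, 9, 12), (17, u, 2, 23, 6), (17, u, 2, 8, 7), (17, z, 2, 23, 6), (17, z, 2, 8, 7), (40, d, 38, 10, 12), (40, d, 38, 39, 17), (40, r, 34, 10, 12), (40, r, 34, 39, 17), (40, z, 10, 10, 12), (40, z, 10, 39, 17)}.
Apply σ_{B > 2}; surviving tuples: {(16, c, 26, 25, 9), (16, c, 26, 32, 12), (16, c, 26, 9, 12), (16, x, 18, 25, 9), (16, x, 18, 32, 12), (16, x, 18, 9, 12), (40, d, 38, 10, 12), (40, d, 38, 39, 17), (40, r, 34, 10, 12), (40, r, 34, 39, 17), (40, z, 10, 10, 12), (40, z, 10, 39, 17)}
Apply σ_{A < 25}; surviving tuples: {(16, c, 26, 9, 12), (16, x, 18, 9, 12), (40, d, 38, 10, 12), (40, r, 34, 10, 12), (40, z, 10, 10, 12)}
π_{B, F} gives {(10, 12), (18, 12), (26, 12), (34, 12), (38, 12)}.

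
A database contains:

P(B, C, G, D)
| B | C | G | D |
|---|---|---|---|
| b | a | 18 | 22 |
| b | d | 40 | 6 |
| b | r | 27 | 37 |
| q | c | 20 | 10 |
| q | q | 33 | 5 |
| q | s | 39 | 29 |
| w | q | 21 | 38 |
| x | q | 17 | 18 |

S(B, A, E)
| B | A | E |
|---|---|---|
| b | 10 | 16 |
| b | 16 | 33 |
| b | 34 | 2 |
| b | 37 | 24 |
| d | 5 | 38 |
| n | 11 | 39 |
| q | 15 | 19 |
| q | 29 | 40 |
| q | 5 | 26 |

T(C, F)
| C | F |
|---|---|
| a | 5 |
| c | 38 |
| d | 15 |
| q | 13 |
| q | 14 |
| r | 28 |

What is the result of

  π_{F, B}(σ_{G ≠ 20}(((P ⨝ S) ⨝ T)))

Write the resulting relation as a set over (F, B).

Natural join on B: {(b, a, 18, 22, 10, 16), (b, a, 18, 22, 16, 33), (b, a, 18, 22, 34, 2), (b, a, 18, 22, 37, 24), (b, d, 40, 6, 10, 16), (b, d, 40, 6, 16, 33), (b, d, 40, 6, 34, 2), (b, d, 40, 6, 37, 24), (b, r, 27, 37, 10, 16), (b, r, 27, 37, 16, 33), (b, r, 27, 37, 34, 2), (b, r, 27, 37, 37, 24), (q, c, 20, 10, 15, 19), (q, c, 20, 10, 29, 40), (q, c, 20, 10, 5, 26), (q, q, 33, 5, 15, 19), (q, q, 33, 5, 29, 40), (q, q, 33, 5, 5, 26), (q, s, 39, 29, 15, 19), (q, s, 39, 29, 29, 40), (q, s, 39, 29, 5, 26)}
Natural join on C: {(b, a, 18, 22, 10, 16, 5), (b, a, 18, 22, 16, 33, 5), (b, a, 18, 22, 34, 2, 5), (b, a, 18, 22, 37, 24, 5), (b, d, 40, 6, 10, 16, 15), (b, d, 40, 6, 16, 33, 15), (b, d, 40, 6, 34, 2, 15), (b, d, 40, 6, 37, 24, 15), (b, r, 27, 37, 10, 16, 28), (b, r, 27, 37, 16, 33, 28), (b, r, 27, 37, 34, 2, 28), (b, r, 27, 37, 37, 24, 28), (q, c, 20, 10, 15, 19, 38), (q, c, 20, 10, 29, 40, 38), (q, c, 20, 10, 5, 26, 38), (q, q, 33, 5, 15, 19, 13), (q, q, 33, 5, 15, 19, 14), (q, q, 33, 5, 29, 40, 13), (q, q, 33, 5, 29, 40, 14), (q, q, 33, 5, 5, 26, 13), (q, q, 33, 5, 5, 26, 14)}
Apply σ_{G ≠ 20}; surviving tuples: {(b, a, 18, 22, 10, 16, 5), (b, a, 18, 22, 16, 33, 5), (b, a, 18, 22, 34, 2, 5), (b, a, 18, 22, 37, 24, 5), (b, d, 40, 6, 10, 16, 15), (b, d, 40, 6, 16, 33, 15), (b, d, 40, 6, 34, 2, 15), (b, d, 40, 6, 37, 24, 15), (b, r, 27, 37, 10, 16, 28), (b, r, 27, 37, 16, 33, 28), (b, r, 27, 37, 34, 2, 28), (b, r, 27, 37, 37, 24, 28), (q, q, 33, 5, 15, 19, 13), (q, q, 33, 5, 15, 19, 14), (q, q, 33, 5, 29, 40, 13), (q, q, 33, 5, 29, 40, 14), (q, q, 33, 5, 5, 26, 13), (q, q, 33, 5, 5, 26, 14)}
π[F, B]: project onto (F, B) (13 duplicate(s) eliminated) → {(13, q), (14, q), (15, b), (28, b), (5, b)}

{(13, q), (14, q), (15, b), (28, b), (5, b)}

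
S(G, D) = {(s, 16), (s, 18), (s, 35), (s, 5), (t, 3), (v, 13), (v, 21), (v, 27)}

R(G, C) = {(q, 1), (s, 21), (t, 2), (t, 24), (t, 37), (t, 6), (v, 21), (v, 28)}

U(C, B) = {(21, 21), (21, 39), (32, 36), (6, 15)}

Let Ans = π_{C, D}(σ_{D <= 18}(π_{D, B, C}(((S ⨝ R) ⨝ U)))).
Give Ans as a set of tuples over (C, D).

S ⋈ R (natural join on G): {(s, 16, 21), (s, 18, 21), (s, 35, 21), (s, 5, 21), (t, 3, 2), (t, 3, 24), (t, 3, 37), (t, 3, 6), (v, 13, 21), (v, 13, 28), (v, 21, 21), (v, 21, 28), (v, 27, 21), (v, 27, 28)}
(S ⨝ R) ⋈ U (natural join on C): {(s, 16, 21, 21), (s, 16, 21, 39), (s, 18, 21, 21), (s, 18, 21, 39), (s, 35, 21, 21), (s, 35, 21, 39), (s, 5, 21, 21), (s, 5, 21, 39), (t, 3, 6, 15), (v, 13, 21, 21), (v, 13, 21, 39), (v, 21, 21, 21), (v, 21, 21, 39), (v, 27, 21, 21), (v, 27, 21, 39)}
π_{D, B, C} gives {(13, 21, 21), (13, 39, 21), (16, 21, 21), (16, 39, 21), (18, 21, 21), (18, 39, 21), (21, 21, 21), (21, 39, 21), (27, 21, 21), (27, 39, 21), (3, 15, 6), (35, 21, 21), (35, 39, 21), (5, 21, 21), (5, 39, 21)}.
Apply σ_{D <= 18}; surviving tuples: {(13, 21, 21), (13, 39, 21), (16, 21, 21), (16, 39, 21), (18, 21, 21), (18, 39, 21), (3, 15, 6), (5, 21, 21), (5, 39, 21)}
π_{C, D} gives {(21, 13), (21, 16), (21, 18), (21, 5), (6, 3)} (4 duplicate(s) eliminated).

{(21, 13), (21, 16), (21, 18), (21, 5), (6, 3)}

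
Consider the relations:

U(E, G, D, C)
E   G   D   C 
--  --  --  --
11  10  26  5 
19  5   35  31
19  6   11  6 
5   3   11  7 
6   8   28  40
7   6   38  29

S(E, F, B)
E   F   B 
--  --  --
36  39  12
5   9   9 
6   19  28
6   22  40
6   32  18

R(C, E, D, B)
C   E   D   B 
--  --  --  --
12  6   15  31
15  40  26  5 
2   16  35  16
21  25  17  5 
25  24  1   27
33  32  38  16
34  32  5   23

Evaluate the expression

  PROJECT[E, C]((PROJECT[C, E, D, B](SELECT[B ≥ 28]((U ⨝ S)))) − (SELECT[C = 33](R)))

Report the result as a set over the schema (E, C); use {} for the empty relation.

{(6, 40)}

U ⋈ S (natural join on E): {(5, 3, 11, 7, 9, 9), (6, 8, 28, 40, 19, 28), (6, 8, 28, 40, 22, 40), (6, 8, 28, 40, 32, 18)}
Selection B ≥ 28: {(6, 8, 28, 40, 19, 28), (6, 8, 28, 40, 22, 40)}
Keep only column(s) C, E, D, B: {(40, 6, 28, 28), (40, 6, 28, 40)}
Selection C = 33: {(33, 32, 38, 16)}
Taking the difference: {(40, 6, 28, 28), (40, 6, 28, 40)}
Keep only column(s) E, C (1 duplicate(s) eliminated): {(6, 40)}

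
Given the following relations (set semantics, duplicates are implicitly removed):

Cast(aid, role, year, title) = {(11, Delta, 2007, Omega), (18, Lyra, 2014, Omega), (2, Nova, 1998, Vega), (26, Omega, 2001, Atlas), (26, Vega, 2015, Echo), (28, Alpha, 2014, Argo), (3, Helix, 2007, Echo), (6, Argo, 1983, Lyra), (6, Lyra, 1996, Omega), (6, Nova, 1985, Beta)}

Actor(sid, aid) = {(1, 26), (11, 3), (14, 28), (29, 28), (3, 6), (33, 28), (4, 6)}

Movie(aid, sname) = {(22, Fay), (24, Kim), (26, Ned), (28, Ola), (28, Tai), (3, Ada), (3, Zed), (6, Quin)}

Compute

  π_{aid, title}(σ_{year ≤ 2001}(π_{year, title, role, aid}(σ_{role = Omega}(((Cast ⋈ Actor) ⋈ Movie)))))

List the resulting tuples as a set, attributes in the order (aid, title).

{(26, Atlas)}

Joining Cast and Actor on aid yields {(26, Omega, 2001, Atlas, 1), (26, Vega, 2015, Echo, 1), (28, Alpha, 2014, Argo, 14), (28, Alpha, 2014, Argo, 29), (28, Alpha, 2014, Argo, 33), (3, Helix, 2007, Echo, 11), (6, Argo, 1983, Lyra, 3), (6, Argo, 1983, Lyra, 4), (6, Lyra, 1996, Omega, 3), (6, Lyra, 1996, Omega, 4), (6, Nova, 1985, Beta, 3), (6, Nova, 1985, Beta, 4)}.
Joining (Cast ⋈ Actor) and Movie on aid yields {(26, Omega, 2001, Atlas, 1, Ned), (26, Vega, 2015, Echo, 1, Ned), (28, Alpha, 2014, Argo, 14, Ola), (28, Alpha, 2014, Argo, 14, Tai), (28, Alpha, 2014, Argo, 29, Ola), (28, Alpha, 2014, Argo, 29, Tai), (28, Alpha, 2014, Argo, 33, Ola), (28, Alpha, 2014, Argo, 33, Tai), (3, Helix, 2007, Echo, 11, Ada), (3, Helix, 2007, Echo, 11, Zed), (6, Argo, 1983, Lyra, 3, Quin), (6, Argo, 1983, Lyra, 4, Quin), (6, Lyra, 1996, Omega, 3, Quin), (6, Lyra, 1996, Omega, 4, Quin), (6, Nova, 1985, Beta, 3, Quin), (6, Nova, 1985, Beta, 4, Quin)}.
Selection role = Omega: {(26, Omega, 2001, Atlas, 1, Ned)}
Projecting to year, title, role, aid: {(2001, Atlas, Omega, 26)}
Selection year ≤ 2001: {(2001, Atlas, Omega, 26)}
Projecting to aid, title: {(26, Atlas)}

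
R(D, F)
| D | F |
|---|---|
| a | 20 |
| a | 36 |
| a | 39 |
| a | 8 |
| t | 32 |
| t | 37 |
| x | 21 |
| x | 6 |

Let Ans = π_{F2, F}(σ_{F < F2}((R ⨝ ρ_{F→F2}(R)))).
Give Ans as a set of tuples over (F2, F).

ρ[F→F2]: schema becomes (D, F2); tuples unchanged.
Joining R and ρ_{F→F2}(R) on D yields {(a, 20, 20), (a, 20, 36), (a, 20, 39), (a, 20, 8), (a, 36, 20), (a, 36, 36), (a, 36, 39), (a, 36, 8), (a, 39, 20), (a, 39, 36), (a, 39, 39), (a, 39, 8), (a, 8, 20), (a, 8, 36), (a, 8, 39), (a, 8, 8), (t, 32, 32), (t, 32, 37), (t, 37, 32), (t, 37, 37), (x, 21, 21), (x, 21, 6), (x, 6, 21), (x, 6, 6)}.
Filtering on F < F2 leaves {(a, 20, 36), (a, 20, 39), (a, 36, 39), (a, 8, 20), (a, 8, 36), (a, 8, 39), (t, 32, 37), (x, 6, 21)}.
π_{F2, F} gives {(20, 8), (21, 6), (36, 20), (36, 8), (37, 32), (39, 20), (39, 36), (39, 8)}.

{(20, 8), (21, 6), (36, 20), (36, 8), (37, 32), (39, 20), (39, 36), (39, 8)}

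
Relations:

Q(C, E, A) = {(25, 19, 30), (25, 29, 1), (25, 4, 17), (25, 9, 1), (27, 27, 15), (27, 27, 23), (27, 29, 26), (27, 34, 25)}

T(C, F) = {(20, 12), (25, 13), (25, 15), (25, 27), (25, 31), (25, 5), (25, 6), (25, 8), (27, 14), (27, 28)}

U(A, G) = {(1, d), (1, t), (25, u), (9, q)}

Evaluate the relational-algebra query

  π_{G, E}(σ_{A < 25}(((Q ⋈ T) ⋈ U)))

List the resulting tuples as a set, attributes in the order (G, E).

Natural join on C: {(25, 19, 30, 13), (25, 19, 30, 15), (25, 19, 30, 27), (25, 19, 30, 31), (25, 19, 30, 5), (25, 19, 30, 6), (25, 19, 30, 8), (25, 29, 1, 13), (25, 29, 1, 15), (25, 29, 1, 27), (25, 29, 1, 31), (25, 29, 1, 5), (25, 29, 1, 6), (25, 29, 1, 8), (25, 4, 17, 13), (25, 4, 17, 15), (25, 4, 17, 27), (25, 4, 17, 31), (25, 4, 17, 5), (25, 4, 17, 6), (25, 4, 17, 8), (25, 9, 1, 13), (25, 9, 1, 15), (25, 9, 1, 27), (25, 9, 1, 31), (25, 9, 1, 5), (25, 9, 1, 6), (25, 9, 1, 8), (27, 27, 15, 14), (27, 27, 15, 28), (27, 27, 23, 14), (27, 27, 23, 28), (27, 29, 26, 14), (27, 29, 26, 28), (27, 34, 25, 14), (27, 34, 25, 28)}
Natural join on A: {(25, 29, 1, 13, d), (25, 29, 1, 13, t), (25, 29, 1, 15, d), (25, 29, 1, 15, t), (25, 29, 1, 27, d), (25, 29, 1, 27, t), (25, 29, 1, 31, d), (25, 29, 1, 31, t), (25, 29, 1, 5, d), (25, 29, 1, 5, t), (25, 29, 1, 6, d), (25, 29, 1, 6, t), (25, 29, 1, 8, d), (25, 29, 1, 8, t), (25, 9, 1, 13, d), (25, 9, 1, 13, t), (25, 9, 1, 15, d), (25, 9, 1, 15, t), (25, 9, 1, 27, d), (25, 9, 1, 27, t), (25, 9, 1, 31, d), (25, 9, 1, 31, t), (25, 9, 1, 5, d), (25, 9, 1, 5, t), (25, 9, 1, 6, d), (25, 9, 1, 6, t), (25, 9, 1, 8, d), (25, 9, 1, 8, t), (27, 34, 25, 14, u), (27, 34, 25, 28, u)}
Apply σ_{A < 25}; surviving tuples: {(25, 29, 1, 13, d), (25, 29, 1, 13, t), (25, 29, 1, 15, d), (25, 29, 1, 15, t), (25, 29, 1, 27, d), (25, 29, 1, 27, t), (25, 29, 1, 31, d), (25, 29, 1, 31, t), (25, 29, 1, 5, d), (25, 29, 1, 5, t), (25, 29, 1, 6, d), (25, 29, 1, 6, t), (25, 29, 1, 8, d), (25, 29, 1, 8, t), (25, 9, 1, 13, d), (25, 9, 1, 13, t), (25, 9, 1, 15, d), (25, 9, 1, 15, t), (25, 9, 1, 27, d), (25, 9, 1, 27, t), (25, 9, 1, 31, d), (25, 9, 1, 31, t), (25, 9, 1, 5, d), (25, 9, 1, 5, t), (25, 9, 1, 6, d), (25, 9, 1, 6, t), (25, 9, 1, 8, d), (25, 9, 1, 8, t)}
π_{G, E} gives {(d, 29), (d, 9), (t, 29), (t, 9)} (24 duplicate(s) eliminated).

{(d, 29), (d, 9), (t, 29), (t, 9)}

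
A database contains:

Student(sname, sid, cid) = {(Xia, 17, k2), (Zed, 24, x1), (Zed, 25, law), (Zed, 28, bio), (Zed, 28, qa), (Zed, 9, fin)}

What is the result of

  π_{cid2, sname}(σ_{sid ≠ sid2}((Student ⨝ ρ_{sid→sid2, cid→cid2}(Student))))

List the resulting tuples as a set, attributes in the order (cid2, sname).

ρ[sid→sid2, cid→cid2]: schema becomes (sname, sid2, cid2); tuples unchanged.
Natural join on sname: {(Xia, 17, k2, 17, k2), (Zed, 24, x1, 24, x1), (Zed, 24, x1, 25, law), (Zed, 24, x1, 28, bio), (Zed, 24, x1, 28, qa), (Zed, 24, x1, 9, fin), (Zed, 25, law, 24, x1), (Zed, 25, law, 25, law), (Zed, 25, law, 28, bio), (Zed, 25, law, 28, qa), (Zed, 25, law, 9, fin), (Zed, 28, bio, 24, x1), (Zed, 28, bio, 25, law), (Zed, 28, bio, 28, bio), (Zed, 28, bio, 28, qa), (Zed, 28, bio, 9, fin), (Zed, 28, qa, 24, x1), (Zed, 28, qa, 25, law), (Zed, 28, qa, 28, bio), (Zed, 28, qa, 28, qa), (Zed, 28, qa, 9, fin), (Zed, 9, fin, 24, x1), (Zed, 9, fin, 25, law), (Zed, 9, fin, 28, bio), (Zed, 9, fin, 28, qa), (Zed, 9, fin, 9, fin)}
σ[sid ≠ sid2]: keep tuples satisfying sid ≠ sid2 → {(Zed, 24, x1, 25, law), (Zed, 24, x1, 28, bio), (Zed, 24, x1, 28, qa), (Zed, 24, x1, 9, fin), (Zed, 25, law, 24, x1), (Zed, 25, law, 28, bio), (Zed, 25, law, 28, qa), (Zed, 25, law, 9, fin), (Zed, 28, bio, 24, x1), (Zed, 28, bio, 25, law), (Zed, 28, bio, 9, fin), (Zed, 28, qa, 24, x1), (Zed, 28, qa, 25, law), (Zed, 28, qa, 9, fin), (Zed, 9, fin, 24, x1), (Zed, 9, fin, 25, law), (Zed, 9, fin, 28, bio), (Zed, 9, fin, 28, qa)}
π_{cid2, sname} gives {(bio, Zed), (fin, Zed), (law, Zed), (qa, Zed), (x1, Zed)} (13 duplicate(s) eliminated).

{(bio, Zed), (fin, Zed), (law, Zed), (qa, Zed), (x1, Zed)}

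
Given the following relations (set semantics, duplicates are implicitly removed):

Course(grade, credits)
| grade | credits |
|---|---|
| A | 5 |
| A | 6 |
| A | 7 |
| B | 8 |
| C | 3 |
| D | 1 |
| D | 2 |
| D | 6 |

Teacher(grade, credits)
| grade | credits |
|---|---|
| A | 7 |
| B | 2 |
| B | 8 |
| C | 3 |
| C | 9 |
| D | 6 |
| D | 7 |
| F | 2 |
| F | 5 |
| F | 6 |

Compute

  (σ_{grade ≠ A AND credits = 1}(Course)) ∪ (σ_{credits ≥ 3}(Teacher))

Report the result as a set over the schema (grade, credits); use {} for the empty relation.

Selection grade ≠ A AND credits = 1: {(D, 1)}
Selection credits ≥ 3: {(A, 7), (B, 8), (C, 3), (C, 9), (D, 6), (D, 7), (F, 5), (F, 6)}
Taking the union: {(A, 7), (B, 8), (C, 3), (C, 9), (D, 1), (D, 6), (D, 7), (F, 5), (F, 6)}

{(A, 7), (B, 8), (C, 3), (C, 9), (D, 1), (D, 6), (D, 7), (F, 5), (F, 6)}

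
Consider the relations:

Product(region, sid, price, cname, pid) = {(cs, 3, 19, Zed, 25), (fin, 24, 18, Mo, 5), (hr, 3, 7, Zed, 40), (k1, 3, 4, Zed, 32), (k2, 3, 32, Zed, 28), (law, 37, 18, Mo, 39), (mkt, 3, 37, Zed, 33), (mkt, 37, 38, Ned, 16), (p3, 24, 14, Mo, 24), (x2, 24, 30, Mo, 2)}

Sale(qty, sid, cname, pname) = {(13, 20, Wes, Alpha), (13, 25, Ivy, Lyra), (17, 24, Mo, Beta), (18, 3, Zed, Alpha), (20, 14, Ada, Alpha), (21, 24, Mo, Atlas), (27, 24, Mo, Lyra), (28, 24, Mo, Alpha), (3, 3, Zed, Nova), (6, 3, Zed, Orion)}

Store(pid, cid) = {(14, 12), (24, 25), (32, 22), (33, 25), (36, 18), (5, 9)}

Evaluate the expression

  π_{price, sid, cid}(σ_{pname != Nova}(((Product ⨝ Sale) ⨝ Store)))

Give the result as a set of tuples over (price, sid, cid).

{(14, 24, 25), (18, 24, 9), (37, 3, 25), (4, 3, 22)}

Natural join on sid, cname: {(cs, 3, 19, Zed, 25, 18, Alpha), (cs, 3, 19, Zed, 25, 3, Nova), (cs, 3, 19, Zed, 25, 6, Orion), (fin, 24, 18, Mo, 5, 17, Beta), (fin, 24, 18, Mo, 5, 21, Atlas), (fin, 24, 18, Mo, 5, 27, Lyra), (fin, 24, 18, Mo, 5, 28, Alpha), (hr, 3, 7, Zed, 40, 18, Alpha), (hr, 3, 7, Zed, 40, 3, Nova), (hr, 3, 7, Zed, 40, 6, Orion), (k1, 3, 4, Zed, 32, 18, Alpha), (k1, 3, 4, Zed, 32, 3, Nova), (k1, 3, 4, Zed, 32, 6, Orion), (k2, 3, 32, Zed, 28, 18, Alpha), (k2, 3, 32, Zed, 28, 3, Nova), (k2, 3, 32, Zed, 28, 6, Orion), (mkt, 3, 37, Zed, 33, 18, Alpha), (mkt, 3, 37, Zed, 33, 3, Nova), (mkt, 3, 37, Zed, 33, 6, Orion), (p3, 24, 14, Mo, 24, 17, Beta), (p3, 24, 14, Mo, 24, 21, Atlas), (p3, 24, 14, Mo, 24, 27, Lyra), (p3, 24, 14, Mo, 24, 28, Alpha), (x2, 24, 30, Mo, 2, 17, Beta), (x2, 24, 30, Mo, 2, 21, Atlas), (x2, 24, 30, Mo, 2, 27, Lyra), (x2, 24, 30, Mo, 2, 28, Alpha)}
Natural join on pid: {(fin, 24, 18, Mo, 5, 17, Beta, 9), (fin, 24, 18, Mo, 5, 21, Atlas, 9), (fin, 24, 18, Mo, 5, 27, Lyra, 9), (fin, 24, 18, Mo, 5, 28, Alpha, 9), (k1, 3, 4, Zed, 32, 18, Alpha, 22), (k1, 3, 4, Zed, 32, 3, Nova, 22), (k1, 3, 4, Zed, 32, 6, Orion, 22), (mkt, 3, 37, Zed, 33, 18, Alpha, 25), (mkt, 3, 37, Zed, 33, 3, Nova, 25), (mkt, 3, 37, Zed, 33, 6, Orion, 25), (p3, 24, 14, Mo, 24, 17, Beta, 25), (p3, 24, 14, Mo, 24, 21, Atlas, 25), (p3, 24, 14, Mo, 24, 27, Lyra, 25), (p3, 24, 14, Mo, 24, 28, Alpha, 25)}
Filtering on pname != Nova leaves {(fin, 24, 18, Mo, 5, 17, Beta, 9), (fin, 24, 18, Mo, 5, 21, Atlas, 9), (fin, 24, 18, Mo, 5, 27, Lyra, 9), (fin, 24, 18, Mo, 5, 28, Alpha, 9), (k1, 3, 4, Zed, 32, 18, Alpha, 22), (k1, 3, 4, Zed, 32, 6, Orion, 22), (mkt, 3, 37, Zed, 33, 18, Alpha, 25), (mkt, 3, 37, Zed, 33, 6, Orion, 25), (p3, 24, 14, Mo, 24, 17, Beta, 25), (p3, 24, 14, Mo, 24, 21, Atlas, 25), (p3, 24, 14, Mo, 24, 27, Lyra, 25), (p3, 24, 14, Mo, 24, 28, Alpha, 25)}.
Keep only column(s) price, sid, cid (8 duplicate(s) eliminated): {(14, 24, 25), (18, 24, 9), (37, 3, 25), (4, 3, 22)}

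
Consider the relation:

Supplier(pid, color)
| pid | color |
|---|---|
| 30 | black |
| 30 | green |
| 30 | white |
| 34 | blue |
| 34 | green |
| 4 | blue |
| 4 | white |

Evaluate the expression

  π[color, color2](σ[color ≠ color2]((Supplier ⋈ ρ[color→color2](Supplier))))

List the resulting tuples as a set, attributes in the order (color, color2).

{(black, green), (black, white), (blue, green), (blue, white), (green, black), (green, blue), (green, white), (white, black), (white, blue), (white, green)}

ρ[color→color2]: schema becomes (pid, color2); tuples unchanged.
Natural join on pid: {(30, black, black), (30, black, green), (30, black, white), (30, green, black), (30, green, green), (30, green, white), (30, white, black), (30, white, green), (30, white, white), (34, blue, blue), (34, blue, green), (34, green, blue), (34, green, green), (4, blue, blue), (4, blue, white), (4, white, blue), (4, white, white)}
σ[color ≠ color2]: keep tuples satisfying color ≠ color2 → {(30, black, green), (30, black, white), (30, green, black), (30, green, white), (30, white, black), (30, white, green), (34, blue, green), (34, green, blue), (4, blue, white), (4, white, blue)}
Keep only column(s) color, color2: {(black, green), (black, white), (blue, green), (blue, white), (green, black), (green, blue), (green, white), (white, black), (white, blue), (white, green)}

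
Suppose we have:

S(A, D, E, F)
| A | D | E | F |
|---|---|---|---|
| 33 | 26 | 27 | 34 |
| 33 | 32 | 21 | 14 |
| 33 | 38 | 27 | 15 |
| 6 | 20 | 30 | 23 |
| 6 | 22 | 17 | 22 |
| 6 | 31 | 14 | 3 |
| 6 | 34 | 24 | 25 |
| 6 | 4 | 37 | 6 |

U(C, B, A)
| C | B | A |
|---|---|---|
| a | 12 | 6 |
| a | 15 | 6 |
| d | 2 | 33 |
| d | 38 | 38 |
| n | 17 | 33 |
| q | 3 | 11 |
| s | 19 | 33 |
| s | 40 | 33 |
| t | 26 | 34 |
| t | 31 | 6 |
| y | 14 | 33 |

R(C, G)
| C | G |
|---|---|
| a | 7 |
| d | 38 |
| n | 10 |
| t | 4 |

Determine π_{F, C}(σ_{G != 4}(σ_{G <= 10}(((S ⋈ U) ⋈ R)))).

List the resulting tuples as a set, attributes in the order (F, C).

{(14, n), (15, n), (22, a), (23, a), (25, a), (3, a), (34, n), (6, a)}

Natural join on A: {(33, 26, 27, 34, d, 2), (33, 26, 27, 34, n, 17), (33, 26, 27, 34, s, 19), (33, 26, 27, 34, s, 40), (33, 26, 27, 34, y, 14), (33, 32, 21, 14, d, 2), (33, 32, 21, 14, n, 17), (33, 32, 21, 14, s, 19), (33, 32, 21, 14, s, 40), (33, 32, 21, 14, y, 14), (33, 38, 27, 15, d, 2), (33, 38, 27, 15, n, 17), (33, 38, 27, 15, s, 19), (33, 38, 27, 15, s, 40), (33, 38, 27, 15, y, 14), (6, 20, 30, 23, a, 12), (6, 20, 30, 23, a, 15), (6, 20, 30, 23, t, 31), (6, 22, 17, 22, a, 12), (6, 22, 17, 22, a, 15), (6, 22, 17, 22, t, 31), (6, 31, 14, 3, a, 12), (6, 31, 14, 3, a, 15), (6, 31, 14, 3, t, 31), (6, 34, 24, 25, a, 12), (6, 34, 24, 25, a, 15), (6, 34, 24, 25, t, 31), (6, 4, 37, 6, a, 12), (6, 4, 37, 6, a, 15), (6, 4, 37, 6, t, 31)}
Natural join on C: {(33, 26, 27, 34, d, 2, 38), (33, 26, 27, 34, n, 17, 10), (33, 32, 21, 14, d, 2, 38), (33, 32, 21, 14, n, 17, 10), (33, 38, 27, 15, d, 2, 38), (33, 38, 27, 15, n, 17, 10), (6, 20, 30, 23, a, 12, 7), (6, 20, 30, 23, a, 15, 7), (6, 20, 30, 23, t, 31, 4), (6, 22, 17, 22, a, 12, 7), (6, 22, 17, 22, a, 15, 7), (6, 22, 17, 22, t, 31, 4), (6, 31, 14, 3, a, 12, 7), (6, 31, 14, 3, a, 15, 7), (6, 31, 14, 3, t, 31, 4), (6, 34, 24, 25, a, 12, 7), (6, 34, 24, 25, a, 15, 7), (6, 34, 24, 25, t, 31, 4), (6, 4, 37, 6, a, 12, 7), (6, 4, 37, 6, a, 15, 7), (6, 4, 37, 6, t, 31, 4)}
Apply σ_{G <= 10}; surviving tuples: {(33, 26, 27, 34, n, 17, 10), (33, 32, 21, 14, n, 17, 10), (33, 38, 27, 15, n, 17, 10), (6, 20, 30, 23, a, 12, 7), (6, 20, 30, 23, a, 15, 7), (6, 20, 30, 23, t, 31, 4), (6, 22, 17, 22, a, 12, 7), (6, 22, 17, 22, a, 15, 7), (6, 22, 17, 22, t, 31, 4), (6, 31, 14, 3, a, 12, 7), (6, 31, 14, 3, a, 15, 7), (6, 31, 14, 3, t, 31, 4), (6, 34, 24, 25, a, 12, 7), (6, 34, 24, 25, a, 15, 7), (6, 34, 24, 25, t, 31, 4), (6, 4, 37, 6, a, 12, 7), (6, 4, 37, 6, a, 15, 7), (6, 4, 37, 6, t, 31, 4)}
Apply σ_{G != 4}; surviving tuples: {(33, 26, 27, 34, n, 17, 10), (33, 32, 21, 14, n, 17, 10), (33, 38, 27, 15, n, 17, 10), (6, 20, 30, 23, a, 12, 7), (6, 20, 30, 23, a, 15, 7), (6, 22, 17, 22, a, 12, 7), (6, 22, 17, 22, a, 15, 7), (6, 31, 14, 3, a, 12, 7), (6, 31, 14, 3, a, 15, 7), (6, 34, 24, 25, a, 12, 7), (6, 34, 24, 25, a, 15, 7), (6, 4, 37, 6, a, 12, 7), (6, 4, 37, 6, a, 15, 7)}
π[F, C]: project onto (F, C) (5 duplicate(s) eliminated) → {(14, n), (15, n), (22, a), (23, a), (25, a), (3, a), (34, n), (6, a)}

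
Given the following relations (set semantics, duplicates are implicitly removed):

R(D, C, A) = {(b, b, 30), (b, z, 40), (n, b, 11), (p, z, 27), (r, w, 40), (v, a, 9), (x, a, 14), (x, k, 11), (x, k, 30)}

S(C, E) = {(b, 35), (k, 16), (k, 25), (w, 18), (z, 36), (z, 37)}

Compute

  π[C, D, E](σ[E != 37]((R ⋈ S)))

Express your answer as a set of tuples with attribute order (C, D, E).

Natural join on C: {(b, b, 30, 35), (b, z, 40, 36), (b, z, 40, 37), (n, b, 11, 35), (p, z, 27, 36), (p, z, 27, 37), (r, w, 40, 18), (x, k, 11, 16), (x, k, 11, 25), (x, k, 30, 16), (x, k, 30, 25)}
σ[E != 37]: keep tuples satisfying E != 37 → {(b, b, 30, 35), (b, z, 40, 36), (n, b, 11, 35), (p, z, 27, 36), (r, w, 40, 18), (x, k, 11, 16), (x, k, 11, 25), (x, k, 30, 16), (x, k, 30, 25)}
π_{C, D, E} gives {(b, b, 35), (b, n, 35), (k, x, 16), (k, x, 25), (w, r, 18), (z, b, 36), (z, p, 36)} (2 duplicate(s) eliminated).

{(b, b, 35), (b, n, 35), (k, x, 16), (k, x, 25), (w, r, 18), (z, b, 36), (z, p, 36)}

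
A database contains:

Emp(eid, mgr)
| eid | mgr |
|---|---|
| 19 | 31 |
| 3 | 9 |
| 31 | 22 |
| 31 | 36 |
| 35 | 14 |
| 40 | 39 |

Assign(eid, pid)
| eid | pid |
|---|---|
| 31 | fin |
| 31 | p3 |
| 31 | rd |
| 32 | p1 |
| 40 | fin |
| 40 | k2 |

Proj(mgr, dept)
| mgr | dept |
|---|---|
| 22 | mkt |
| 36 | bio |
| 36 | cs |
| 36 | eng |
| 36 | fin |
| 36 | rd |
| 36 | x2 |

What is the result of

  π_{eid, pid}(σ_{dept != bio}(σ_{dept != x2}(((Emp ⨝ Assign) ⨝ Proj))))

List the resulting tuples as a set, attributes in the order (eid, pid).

{(31, fin), (31, p3), (31, rd)}

Natural join on eid: {(31, 22, fin), (31, 22, p3), (31, 22, rd), (31, 36, fin), (31, 36, p3), (31, 36, rd), (40, 39, fin), (40, 39, k2)}
Natural join on mgr: {(31, 22, fin, mkt), (31, 22, p3, mkt), (31, 22, rd, mkt), (31, 36, fin, bio), (31, 36, fin, cs), (31, 36, fin, eng), (31, 36, fin, fin), (31, 36, fin, rd), (31, 36, fin, x2), (31, 36, p3, bio), (31, 36, p3, cs), (31, 36, p3, eng), (31, 36, p3, fin), (31, 36, p3, rd), (31, 36, p3, x2), (31, 36, rd, bio), (31, 36, rd, cs), (31, 36, rd, eng), (31, 36, rd, fin), (31, 36, rd, rd), (31, 36, rd, x2)}
Apply σ_{dept != x2}; surviving tuples: {(31, 22, fin, mkt), (31, 22, p3, mkt), (31, 22, rd, mkt), (31, 36, fin, bio), (31, 36, fin, cs), (31, 36, fin, eng), (31, 36, fin, fin), (31, 36, fin, rd), (31, 36, p3, bio), (31, 36, p3, cs), (31, 36, p3, eng), (31, 36, p3, fin), (31, 36, p3, rd), (31, 36, rd, bio), (31, 36, rd, cs), (31, 36, rd, eng), (31, 36, rd, fin), (31, 36, rd, rd)}
Apply σ_{dept != bio}; surviving tuples: {(31, 22, fin, mkt), (31, 22, p3, mkt), (31, 22, rd, mkt), (31, 36, fin, cs), (31, 36, fin, eng), (31, 36, fin, fin), (31, 36, fin, rd), (31, 36, p3, cs), (31, 36, p3, eng), (31, 36, p3, fin), (31, 36, p3, rd), (31, 36, rd, cs), (31, 36, rd, eng), (31, 36, rd, fin), (31, 36, rd, rd)}
Projecting to eid, pid (12 duplicate(s) eliminated): {(31, fin), (31, p3), (31, rd)}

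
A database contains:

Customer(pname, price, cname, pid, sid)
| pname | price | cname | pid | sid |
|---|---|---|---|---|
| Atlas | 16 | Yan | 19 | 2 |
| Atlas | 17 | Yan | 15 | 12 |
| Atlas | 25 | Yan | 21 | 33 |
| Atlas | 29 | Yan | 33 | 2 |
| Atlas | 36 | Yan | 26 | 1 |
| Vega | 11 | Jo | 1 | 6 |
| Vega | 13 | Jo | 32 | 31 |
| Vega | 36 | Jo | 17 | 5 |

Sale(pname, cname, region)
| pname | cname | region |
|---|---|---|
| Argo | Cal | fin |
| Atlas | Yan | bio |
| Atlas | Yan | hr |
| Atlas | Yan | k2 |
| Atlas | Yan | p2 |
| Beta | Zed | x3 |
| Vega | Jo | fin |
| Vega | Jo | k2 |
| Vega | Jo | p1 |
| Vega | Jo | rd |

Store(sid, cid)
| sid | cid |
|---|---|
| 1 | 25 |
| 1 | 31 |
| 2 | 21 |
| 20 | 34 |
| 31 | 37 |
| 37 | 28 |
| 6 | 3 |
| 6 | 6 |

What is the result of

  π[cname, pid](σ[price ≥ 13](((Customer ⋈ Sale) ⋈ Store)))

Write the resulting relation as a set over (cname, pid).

Customer ⋈ Sale (natural join on pname, cname): {(Atlas, 16, Yan, 19, 2, bio), (Atlas, 16, Yan, 19, 2, hr), (Atlas, 16, Yan, 19, 2, k2), (Atlas, 16, Yan, 19, 2, p2), (Atlas, 17, Yan, 15, 12, bio), (Atlas, 17, Yan, 15, 12, hr), (Atlas, 17, Yan, 15, 12, k2), (Atlas, 17, Yan, 15, 12, p2), (Atlas, 25, Yan, 21, 33, bio), (Atlas, 25, Yan, 21, 33, hr), (Atlas, 25, Yan, 21, 33, k2), (Atlas, 25, Yan, 21, 33, p2), (Atlas, 29, Yan, 33, 2, bio), (Atlas, 29, Yan, 33, 2, hr), (Atlas, 29, Yan, 33, 2, k2), (Atlas, 29, Yan, 33, 2, p2), (Atlas, 36, Yan, 26, 1, bio), (Atlas, 36, Yan, 26, 1, hr), (Atlas, 36, Yan, 26, 1, k2), (Atlas, 36, Yan, 26, 1, p2), (Vega, 11, Jo, 1, 6, fin), (Vega, 11, Jo, 1, 6, k2), (Vega, 11, Jo, 1, 6, p1), (Vega, 11, Jo, 1, 6, rd), (Vega, 13, Jo, 32, 31, fin), (Vega, 13, Jo, 32, 31, k2), (Vega, 13, Jo, 32, 31, p1), (Vega, 13, Jo, 32, 31, rd), (Vega, 36, Jo, 17, 5, fin), (Vega, 36, Jo, 17, 5, k2), (Vega, 36, Jo, 17, 5, p1), (Vega, 36, Jo, 17, 5, rd)}
(Customer ⋈ Sale) ⋈ Store (natural join on sid): {(Atlas, 16, Yan, 19, 2, bio, 21), (Atlas, 16, Yan, 19, 2, hr, 21), (Atlas, 16, Yan, 19, 2, k2, 21), (Atlas, 16, Yan, 19, 2, p2, 21), (Atlas, 29, Yan, 33, 2, bio, 21), (Atlas, 29, Yan, 33, 2, hr, 21), (Atlas, 29, Yan, 33, 2, k2, 21), (Atlas, 29, Yan, 33, 2, p2, 21), (Atlas, 36, Yan, 26, 1, bio, 25), (Atlas, 36, Yan, 26, 1, bio, 31), (Atlas, 36, Yan, 26, 1, hr, 25), (Atlas, 36, Yan, 26, 1, hr, 31), (Atlas, 36, Yan, 26, 1, k2, 25), (Atlas, 36, Yan, 26, 1, k2, 31), (Atlas, 36, Yan, 26, 1, p2, 25), (Atlas, 36, Yan, 26, 1, p2, 31), (Vega, 11, Jo, 1, 6, fin, 3), (Vega, 11, Jo, 1, 6, fin, 6), (Vega, 11, Jo, 1, 6, k2, 3), (Vega, 11, Jo, 1, 6, k2, 6), (Vega, 11, Jo, 1, 6, p1, 3), (Vega, 11, Jo, 1, 6, p1, 6), (Vega, 11, Jo, 1, 6, rd, 3), (Vega, 11, Jo, 1, 6, rd, 6), (Vega, 13, Jo, 32, 31, fin, 37), (Vega, 13, Jo, 32, 31, k2, 37), (Vega, 13, Jo, 32, 31, p1, 37), (Vega, 13, Jo, 32, 31, rd, 37)}
Selection price ≥ 13: {(Atlas, 16, Yan, 19, 2, bio, 21), (Atlas, 16, Yan, 19, 2, hr, 21), (Atlas, 16, Yan, 19, 2, k2, 21), (Atlas, 16, Yan, 19, 2, p2, 21), (Atlas, 29, Yan, 33, 2, bio, 21), (Atlas, 29, Yan, 33, 2, hr, 21), (Atlas, 29, Yan, 33, 2, k2, 21), (Atlas, 29, Yan, 33, 2, p2, 21), (Atlas, 36, Yan, 26, 1, bio, 25), (Atlas, 36, Yan, 26, 1, bio, 31), (Atlas, 36, Yan, 26, 1, hr, 25), (Atlas, 36, Yan, 26, 1, hr, 31), (Atlas, 36, Yan, 26, 1, k2, 25), (Atlas, 36, Yan, 26, 1, k2, 31), (Atlas, 36, Yan, 26, 1, p2, 25), (Atlas, 36, Yan, 26, 1, p2, 31), (Vega, 13, Jo, 32, 31, fin, 37), (Vega, 13, Jo, 32, 31, k2, 37), (Vega, 13, Jo, 32, 31, p1, 37), (Vega, 13, Jo, 32, 31, rd, 37)}
Keep only column(s) cname, pid (16 duplicate(s) eliminated): {(Jo, 32), (Yan, 19), (Yan, 26), (Yan, 33)}

{(Jo, 32), (Yan, 19), (Yan, 26), (Yan, 33)}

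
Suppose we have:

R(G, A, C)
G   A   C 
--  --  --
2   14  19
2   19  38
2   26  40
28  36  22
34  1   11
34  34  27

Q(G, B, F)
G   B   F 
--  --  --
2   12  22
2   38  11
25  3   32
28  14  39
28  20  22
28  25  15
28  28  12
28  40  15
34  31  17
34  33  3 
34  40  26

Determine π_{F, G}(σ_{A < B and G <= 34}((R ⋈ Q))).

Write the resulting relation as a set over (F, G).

{(11, 2), (15, 28), (17, 34), (26, 34), (3, 34)}

Natural join on G: {(2, 14, 19, 12, 22), (2, 14, 19, 38, 11), (2, 19, 38, 12, 22), (2, 19, 38, 38, 11), (2, 26, 40, 12, 22), (2, 26, 40, 38, 11), (28, 36, 22, 14, 39), (28, 36, 22, 20, 22), (28, 36, 22, 25, 15), (28, 36, 22, 28, 12), (28, 36, 22, 40, 15), (34, 1, 11, 31, 17), (34, 1, 11, 33, 3), (34, 1, 11, 40, 26), (34, 34, 27, 31, 17), (34, 34, 27, 33, 3), (34, 34, 27, 40, 26)}
Filtering on A < B and G <= 34 leaves {(2, 14, 19, 38, 11), (2, 19, 38, 38, 11), (2, 26, 40, 38, 11), (28, 36, 22, 40, 15), (34, 1, 11, 31, 17), (34, 1, 11, 33, 3), (34, 1, 11, 40, 26), (34, 34, 27, 40, 26)}.
π_{F, G} gives {(11, 2), (15, 28), (17, 34), (26, 34), (3, 34)} (3 duplicate(s) eliminated).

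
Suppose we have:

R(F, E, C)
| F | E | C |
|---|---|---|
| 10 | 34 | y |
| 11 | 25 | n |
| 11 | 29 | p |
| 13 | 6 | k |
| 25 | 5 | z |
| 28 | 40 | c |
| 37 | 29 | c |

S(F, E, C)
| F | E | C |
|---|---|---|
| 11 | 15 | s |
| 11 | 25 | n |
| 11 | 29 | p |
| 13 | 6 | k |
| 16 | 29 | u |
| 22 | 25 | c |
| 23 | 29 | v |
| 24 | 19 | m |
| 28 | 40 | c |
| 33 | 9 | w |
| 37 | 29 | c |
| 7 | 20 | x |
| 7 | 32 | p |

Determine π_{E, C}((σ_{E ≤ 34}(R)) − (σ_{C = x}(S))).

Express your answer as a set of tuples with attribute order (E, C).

Apply σ_{E ≤ 34}; surviving tuples: {(10, 34, y), (11, 25, n), (11, 29, p), (13, 6, k), (25, 5, z), (37, 29, c)}
Apply σ_{C = x}; surviving tuples: {(7, 20, x)}
Set difference of the two operands is {(10, 34, y), (11, 25, n), (11, 29, p), (13, 6, k), (25, 5, z), (37, 29, c)}.
π[E, C]: project onto (E, C) → {(25, n), (29, c), (29, p), (34, y), (5, z), (6, k)}

{(25, n), (29, c), (29, p), (34, y), (5, z), (6, k)}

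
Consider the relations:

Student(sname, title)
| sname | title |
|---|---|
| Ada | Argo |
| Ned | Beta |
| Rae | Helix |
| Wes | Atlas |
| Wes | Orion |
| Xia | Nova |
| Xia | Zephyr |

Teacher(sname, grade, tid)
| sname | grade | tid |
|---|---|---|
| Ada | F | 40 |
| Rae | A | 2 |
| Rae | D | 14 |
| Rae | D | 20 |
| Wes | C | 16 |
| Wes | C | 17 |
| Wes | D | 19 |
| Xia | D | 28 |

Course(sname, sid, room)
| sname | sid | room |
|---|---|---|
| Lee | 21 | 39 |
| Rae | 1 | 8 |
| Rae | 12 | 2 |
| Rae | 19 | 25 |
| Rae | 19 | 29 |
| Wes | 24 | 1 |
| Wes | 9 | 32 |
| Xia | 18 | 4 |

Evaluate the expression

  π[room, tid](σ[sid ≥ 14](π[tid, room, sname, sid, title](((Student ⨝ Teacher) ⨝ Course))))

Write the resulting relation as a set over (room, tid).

Student ⋈ Teacher (natural join on sname): {(Ada, Argo, F, 40), (Rae, Helix, A, 2), (Rae, Helix, D, 14), (Rae, Helix, D, 20), (Wes, Atlas, C, 16), (Wes, Atlas, C, 17), (Wes, Atlas, D, 19), (Wes, Orion, C, 16), (Wes, Orion, C, 17), (Wes, Orion, D, 19), (Xia, Nova, D, 28), (Xia, Zephyr, D, 28)}
(Student ⨝ Teacher) ⋈ Course (natural join on sname): {(Rae, Helix, A, 2, 1, 8), (Rae, Helix, A, 2, 12, 2), (Rae, Helix, A, 2, 19, 25), (Rae, Helix, A, 2, 19, 29), (Rae, Helix, D, 14, 1, 8), (Rae, Helix, D, 14, 12, 2), (Rae, Helix, D, 14, 19, 25), (Rae, Helix, D, 14, 19, 29), (Rae, Helix, D, 20, 1, 8), (Rae, Helix, D, 20, 12, 2), (Rae, Helix, D, 20, 19, 25), (Rae, Helix, D, 20, 19, 29), (Wes, Atlas, C, 16, 24, 1), (Wes, Atlas, C, 16, 9, 32), (Wes, Atlas, C, 17, 24, 1), (Wes, Atlas, C, 17, 9, 32), (Wes, Atlas, D, 19, 24, 1), (Wes, Atlas, D, 19, 9, 32), (Wes, Orion, C, 16, 24, 1), (Wes, Orion, C, 16, 9, 32), (Wes, Orion, C, 17, 24, 1), (Wes, Orion, C, 17, 9, 32), (Wes, Orion, D, 19, 24, 1), (Wes, Orion, D, 19, 9, 32), (Xia, Nova, D, 28, 18, 4), (Xia, Zephyr, D, 28, 18, 4)}
π_{tid, room, sname, sid, title} gives {(14, 2, Rae, 12, Helix), (14, 25, Rae, 19, Helix), (14, 29, Rae, 19, Helix), (14, 8, Rae, 1, Helix), (16, 1, Wes, 24, Atlas), (16, 1, Wes, 24, Orion), (16, 32, Wes, 9, Atlas), (16, 32, Wes, 9, Orion), (17, 1, Wes, 24, Atlas), (17, 1, Wes, 24, Orion), (17, 32, Wes, 9, Atlas), (17, 32, Wes, 9, Orion), (19, 1, Wes, 24, Atlas), (19, 1, Wes, 24, Orion), (19, 32, Wes, 9, Atlas), (19, 32, Wes, 9, Orion), (2, 2, Rae, 12, Helix), (2, 25, Rae, 19, Helix), (2, 29, Rae, 19, Helix), (2, 8, Rae, 1, Helix), (20, 2, Rae, 12, Helix), (20, 25, Rae, 19, Helix), (20, 29, Rae, 19, Helix), (20, 8, Rae, 1, Helix), (28, 4, Xia, 18, Nova), (28, 4, Xia, 18, Zephyr)}.
Apply σ_{sid ≥ 14}; surviving tuples: {(14, 25, Rae, 19, Helix), (14, 29, Rae, 19, Helix), (16, 1, Wes, 24, Atlas), (16, 1, Wes, 24, Orion), (17, 1, Wes, 24, Atlas), (17, 1, Wes, 24, Orion), (19, 1, Wes, 24, Atlas), (19, 1, Wes, 24, Orion), (2, 25, Rae, 19, Helix), (2, 29, Rae, 19, Helix), (20, 25, Rae, 19, Helix), (20, 29, Rae, 19, Helix), (28, 4, Xia, 18, Nova), (28, 4, Xia, 18, Zephyr)}
π_{room, tid} gives {(1, 16), (1, 17), (1, 19), (25, 14), (25, 2), (25, 20), (29, 14), (29, 2), (29, 20), (4, 28)} (4 duplicate(s) eliminated).

{(1, 16), (1, 17), (1, 19), (25, 14), (25, 2), (25, 20), (29, 14), (29, 2), (29, 20), (4, 28)}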